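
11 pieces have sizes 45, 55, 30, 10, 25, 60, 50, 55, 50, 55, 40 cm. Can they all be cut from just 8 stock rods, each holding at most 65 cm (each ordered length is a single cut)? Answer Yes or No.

Total = 475 cm; ⌈475/65⌉ = 8.
The bound of 8 does not rule out 8, but exhaustive search shows no assignment into 8 stock rods of capacity 65 cm exists — the minimum is 9.

No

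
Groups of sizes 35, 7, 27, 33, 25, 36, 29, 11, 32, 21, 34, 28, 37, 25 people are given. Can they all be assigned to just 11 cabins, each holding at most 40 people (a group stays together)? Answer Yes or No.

No

Total = 380 people; ⌈380/40⌉ = 10.
12 groups each exceed half the capacity and cannot share a cabin, forcing at least 12 cabins.
At least 12 cabins are required, but only 11 are allowed.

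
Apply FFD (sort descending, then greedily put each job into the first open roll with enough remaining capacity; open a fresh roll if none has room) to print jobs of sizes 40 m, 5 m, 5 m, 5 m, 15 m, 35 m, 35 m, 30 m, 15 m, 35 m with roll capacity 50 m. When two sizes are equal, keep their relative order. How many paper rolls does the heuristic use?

Sorted descending: 40, 35, 35, 35, 30, 15, 15, 5, 5, 5.
  40 → roll 1 (new)  [load 40/50]
  35 → roll 2 (new)  [load 35/50]
  35 → roll 3 (new)  [load 35/50]
  35 → roll 4 (new)  [load 35/50]
  30 → roll 5 (new)  [load 30/50]
  15 → roll 2  [load 50/50]
  15 → roll 3  [load 50/50]
  5 → roll 1  [load 45/50]
  5 → roll 1  [load 50/50]
  5 → roll 4  [load 40/50]
5 paper rolls opened.

5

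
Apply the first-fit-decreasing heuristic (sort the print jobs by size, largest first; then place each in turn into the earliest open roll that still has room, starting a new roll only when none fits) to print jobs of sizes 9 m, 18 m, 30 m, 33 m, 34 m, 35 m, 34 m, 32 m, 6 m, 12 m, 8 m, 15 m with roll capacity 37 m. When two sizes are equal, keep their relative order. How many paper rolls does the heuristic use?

Sorted descending: 35, 34, 34, 33, 32, 30, 18, 15, 12, 9, 8, 6.
  35 → roll 1 (new)  [load 35/37]
  34 → roll 2 (new)  [load 34/37]
  34 → roll 3 (new)  [load 34/37]
  33 → roll 4 (new)  [load 33/37]
  32 → roll 5 (new)  [load 32/37]
  30 → roll 6 (new)  [load 30/37]
  18 → roll 7 (new)  [load 18/37]
  15 → roll 7  [load 33/37]
  12 → roll 8 (new)  [load 12/37]
  9 → roll 8  [load 21/37]
  8 → roll 8  [load 29/37]
  6 → roll 6  [load 36/37]
8 paper rolls opened.

8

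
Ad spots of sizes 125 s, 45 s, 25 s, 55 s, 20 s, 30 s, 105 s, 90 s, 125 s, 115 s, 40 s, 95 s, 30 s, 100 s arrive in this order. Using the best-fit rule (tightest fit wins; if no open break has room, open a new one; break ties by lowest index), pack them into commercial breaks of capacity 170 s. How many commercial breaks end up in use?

8

  125 → break 1 (new)  [load 125/170]
  45 → break 1  [load 170/170]
  25 → break 2 (new)  [load 25/170]
  55 → break 2  [load 80/170]
  20 → break 2  [load 100/170]
  30 → break 2  [load 130/170]
  105 → break 3 (new)  [load 105/170]
  90 → break 4 (new)  [load 90/170]
  125 → break 5 (new)  [load 125/170]
  115 → break 6 (new)  [load 115/170]
  40 → break 2  [load 170/170]
  95 → break 7 (new)  [load 95/170]
  30 → break 5  [load 155/170]
  100 → break 8 (new)  [load 100/170]
8 commercial breaks opened.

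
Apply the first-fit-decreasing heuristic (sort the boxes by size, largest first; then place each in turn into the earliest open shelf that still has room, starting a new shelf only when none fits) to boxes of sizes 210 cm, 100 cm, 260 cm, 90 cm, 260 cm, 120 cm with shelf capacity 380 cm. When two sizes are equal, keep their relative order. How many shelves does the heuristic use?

Sorted descending: 260, 260, 210, 120, 100, 90.
  260 → shelf 1 (new)  [load 260/380]
  260 → shelf 2 (new)  [load 260/380]
  210 → shelf 3 (new)  [load 210/380]
  120 → shelf 1  [load 380/380]
  100 → shelf 2  [load 360/380]
  90 → shelf 3  [load 300/380]
3 shelves opened.

3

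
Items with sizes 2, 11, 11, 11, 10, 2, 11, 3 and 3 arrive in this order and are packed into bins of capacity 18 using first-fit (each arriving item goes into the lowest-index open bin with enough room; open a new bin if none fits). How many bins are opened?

  2 → bin 1 (new)  [load 2/18]
  11 → bin 1  [load 13/18]
  11 → bin 2 (new)  [load 11/18]
  11 → bin 3 (new)  [load 11/18]
  10 → bin 4 (new)  [load 10/18]
  2 → bin 1  [load 15/18]
  11 → bin 5 (new)  [load 11/18]
  3 → bin 1  [load 18/18]
  3 → bin 2  [load 14/18]
5 bins opened.

5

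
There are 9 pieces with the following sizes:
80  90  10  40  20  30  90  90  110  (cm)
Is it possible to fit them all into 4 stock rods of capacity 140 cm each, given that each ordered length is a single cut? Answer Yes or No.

No

Total = 560 cm; ⌈560/140⌉ = 4.
5 pieces each exceed half the capacity and cannot share a stock rod, forcing at least 5 stock rods.
At least 5 stock rods are required, but only 4 are allowed.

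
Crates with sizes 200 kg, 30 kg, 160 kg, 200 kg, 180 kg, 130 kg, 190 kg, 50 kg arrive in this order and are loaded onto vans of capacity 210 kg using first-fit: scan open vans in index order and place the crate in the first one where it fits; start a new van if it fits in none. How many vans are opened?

6

  200 → van 1 (new)  [load 200/210]
  30 → van 2 (new)  [load 30/210]
  160 → van 2  [load 190/210]
  200 → van 3 (new)  [load 200/210]
  180 → van 4 (new)  [load 180/210]
  130 → van 5 (new)  [load 130/210]
  190 → van 6 (new)  [load 190/210]
  50 → van 5  [load 180/210]
6 vans opened.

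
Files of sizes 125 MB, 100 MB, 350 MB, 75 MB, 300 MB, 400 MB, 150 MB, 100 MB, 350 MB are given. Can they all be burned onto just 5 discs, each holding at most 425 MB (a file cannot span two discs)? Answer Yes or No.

Yes

A valid assignment using 5 discs:
  disc 1: 400 = 400
  disc 2: 350 + 75 = 425
  disc 3: 350 = 350
  disc 4: 300 + 125 = 425
  disc 5: 150 + 100 + 100 = 350
Every load is within 425 MB, so 5 discs suffice.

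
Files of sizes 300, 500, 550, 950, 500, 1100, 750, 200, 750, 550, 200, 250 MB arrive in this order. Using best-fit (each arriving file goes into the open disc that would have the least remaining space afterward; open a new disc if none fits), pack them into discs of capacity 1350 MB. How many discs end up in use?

6

  300 → disc 1 (new)  [load 300/1350]
  500 → disc 1  [load 800/1350]
  550 → disc 1  [load 1350/1350]
  950 → disc 2 (new)  [load 950/1350]
  500 → disc 3 (new)  [load 500/1350]
  1100 → disc 4 (new)  [load 1100/1350]
  750 → disc 3  [load 1250/1350]
  200 → disc 4  [load 1300/1350]
  750 → disc 5 (new)  [load 750/1350]
  550 → disc 5  [load 1300/1350]
  200 → disc 2  [load 1150/1350]
  250 → disc 6 (new)  [load 250/1350]
6 discs opened.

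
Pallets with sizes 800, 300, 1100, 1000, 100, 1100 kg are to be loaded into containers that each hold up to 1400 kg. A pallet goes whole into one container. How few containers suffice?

4

Total = 1100 + 1100 + 1000 + 800 + 300 + 100 = 4400 kg.
Lower bound: ⌈4400/1400⌉ = 4 containers.
A packing using 4 containers:
  container 1: 1100 + 300 = 1400
  container 2: 1100 + 100 = 1200
  container 3: 1000 = 1000
  container 4: 800 = 800
This matches the lower bound, so 4 is optimal.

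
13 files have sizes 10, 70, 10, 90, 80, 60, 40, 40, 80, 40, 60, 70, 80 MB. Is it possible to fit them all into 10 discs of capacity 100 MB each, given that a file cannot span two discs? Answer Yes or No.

Yes

A valid assignment using 9 discs:
  disc 1: 90 + 10 = 100
  disc 2: 80 + 10 = 90
  disc 3: 80 = 80
  disc 4: 80 = 80
  disc 5: 70 = 70
  disc 6: 70 = 70
  disc 7: 60 + 40 = 100
  disc 8: 60 + 40 = 100
  disc 9: 40 = 40
That uses only 9 ≤ 10, so 10 discs are enough.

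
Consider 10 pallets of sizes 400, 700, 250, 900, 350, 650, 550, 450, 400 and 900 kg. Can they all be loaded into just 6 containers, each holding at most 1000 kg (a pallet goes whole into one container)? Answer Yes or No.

A valid assignment using 6 containers:
  container 1: 900 = 900
  container 2: 900 = 900
  container 3: 700 + 250 = 950
  container 4: 650 + 350 = 1000
  container 5: 550 + 450 = 1000
  container 6: 400 + 400 = 800
Every load is within 1000 kg, so 6 containers suffice.

Yes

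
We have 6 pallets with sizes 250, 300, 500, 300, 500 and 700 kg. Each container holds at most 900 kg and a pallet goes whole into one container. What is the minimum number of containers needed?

Total = 700 + 500 + 500 + 300 + 300 + 250 = 2550 kg.
Lower bound: ⌈2550/900⌉ = 3 containers.
A packing using 4 containers:
  container 1: 700 = 700
  container 2: 500 + 300 = 800
  container 3: 500 + 300 = 800
  container 4: 250 = 250
No arrangement into 3 containers stays within capacity, so 4 is optimal.

4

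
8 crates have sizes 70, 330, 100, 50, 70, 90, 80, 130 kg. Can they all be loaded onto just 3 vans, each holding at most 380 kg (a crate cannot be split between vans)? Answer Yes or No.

A valid assignment using 3 vans:
  van 1: 330 + 50 = 380
  van 2: 130 + 100 + 90 = 320
  van 3: 80 + 70 + 70 = 220
Every load is within 380 kg, so 3 vans suffice.

Yes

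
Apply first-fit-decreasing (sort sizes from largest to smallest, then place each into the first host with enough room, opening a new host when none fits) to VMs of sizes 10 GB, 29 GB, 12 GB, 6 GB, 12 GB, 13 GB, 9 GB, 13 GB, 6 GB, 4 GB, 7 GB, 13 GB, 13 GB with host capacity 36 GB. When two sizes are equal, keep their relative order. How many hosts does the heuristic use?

5

Sorted descending: 29, 13, 13, 13, 13, 12, 12, 10, 9, 7, 6, 6, 4.
  29 → host 1 (new)  [load 29/36]
  13 → host 2 (new)  [load 13/36]
  13 → host 2  [load 26/36]
  13 → host 3 (new)  [load 13/36]
  13 → host 3  [load 26/36]
  12 → host 4 (new)  [load 12/36]
  12 → host 4  [load 24/36]
  10 → host 2  [load 36/36]
  9 → host 3  [load 35/36]
  7 → host 1  [load 36/36]
  6 → host 4  [load 30/36]
  6 → host 4  [load 36/36]
  4 → host 5 (new)  [load 4/36]
5 hosts opened.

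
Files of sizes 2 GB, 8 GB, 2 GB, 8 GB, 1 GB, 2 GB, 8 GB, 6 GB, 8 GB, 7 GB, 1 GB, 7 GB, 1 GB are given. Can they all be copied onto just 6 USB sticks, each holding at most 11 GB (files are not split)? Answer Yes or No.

No

Total = 61 GB; ⌈61/11⌉ = 6.
7 files each exceed half the capacity and cannot share a USB stick, forcing at least 7 USB sticks.
At least 7 USB sticks are required, but only 6 are allowed.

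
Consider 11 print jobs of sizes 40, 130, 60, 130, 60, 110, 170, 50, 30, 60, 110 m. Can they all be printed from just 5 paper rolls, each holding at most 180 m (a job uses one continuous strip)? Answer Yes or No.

Total = 950 m; ⌈950/180⌉ = 6.
At least 6 paper rolls are required, but only 5 are allowed.

No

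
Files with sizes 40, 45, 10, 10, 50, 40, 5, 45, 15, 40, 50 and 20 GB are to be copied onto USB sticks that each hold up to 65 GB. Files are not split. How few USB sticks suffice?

Total = 50 + 50 + 45 + 45 + 40 + 40 + 40 + 20 + 15 + 10 + 10 + 5 = 370 GB.
Lower bound: ⌈370/65⌉ = 6 USB sticks.
Also, 7 files each exceed 65/2 GB, and no two of those can share a USB stick, so at least 7 USB sticks are needed.
A packing using 7 USB sticks:
  USB stick 1: 50 + 15 = 65
  USB stick 2: 50 + 10 + 5 = 65
  USB stick 3: 45 + 20 = 65
  USB stick 4: 45 + 10 = 55
  USB stick 5: 40 = 40
  USB stick 6: 40 = 40
  USB stick 7: 40 = 40
This matches the lower bound, so 7 is optimal.

7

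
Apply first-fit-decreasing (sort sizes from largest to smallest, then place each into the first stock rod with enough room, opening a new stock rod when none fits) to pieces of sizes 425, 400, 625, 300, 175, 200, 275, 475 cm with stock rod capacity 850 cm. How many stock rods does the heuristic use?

4

Sorted descending: 625, 475, 425, 400, 300, 275, 200, 175.
  625 → stock rod 1 (new)  [load 625/850]
  475 → stock rod 2 (new)  [load 475/850]
  425 → stock rod 3 (new)  [load 425/850]
  400 → stock rod 3  [load 825/850]
  300 → stock rod 2  [load 775/850]
  275 → stock rod 4 (new)  [load 275/850]
  200 → stock rod 1  [load 825/850]
  175 → stock rod 4  [load 450/850]
4 stock rods opened.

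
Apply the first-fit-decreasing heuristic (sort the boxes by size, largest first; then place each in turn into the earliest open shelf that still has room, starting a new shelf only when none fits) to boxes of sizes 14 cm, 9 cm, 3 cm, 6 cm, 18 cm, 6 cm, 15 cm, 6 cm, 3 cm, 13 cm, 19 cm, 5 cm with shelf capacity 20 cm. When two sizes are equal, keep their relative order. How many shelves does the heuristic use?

7

Sorted descending: 19, 18, 15, 14, 13, 9, 6, 6, 6, 5, 3, 3.
  19 → shelf 1 (new)  [load 19/20]
  18 → shelf 2 (new)  [load 18/20]
  15 → shelf 3 (new)  [load 15/20]
  14 → shelf 4 (new)  [load 14/20]
  13 → shelf 5 (new)  [load 13/20]
  9 → shelf 6 (new)  [load 9/20]
  6 → shelf 4  [load 20/20]
  6 → shelf 5  [load 19/20]
  6 → shelf 6  [load 15/20]
  5 → shelf 3  [load 20/20]
  3 → shelf 6  [load 18/20]
  3 → shelf 7 (new)  [load 3/20]
7 shelves opened.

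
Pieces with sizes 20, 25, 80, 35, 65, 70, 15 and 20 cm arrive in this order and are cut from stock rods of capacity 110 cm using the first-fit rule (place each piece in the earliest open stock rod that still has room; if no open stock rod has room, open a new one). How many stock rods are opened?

4

  20 → stock rod 1 (new)  [load 20/110]
  25 → stock rod 1  [load 45/110]
  80 → stock rod 2 (new)  [load 80/110]
  35 → stock rod 1  [load 80/110]
  65 → stock rod 3 (new)  [load 65/110]
  70 → stock rod 4 (new)  [load 70/110]
  15 → stock rod 1  [load 95/110]
  20 → stock rod 2  [load 100/110]
4 stock rods opened.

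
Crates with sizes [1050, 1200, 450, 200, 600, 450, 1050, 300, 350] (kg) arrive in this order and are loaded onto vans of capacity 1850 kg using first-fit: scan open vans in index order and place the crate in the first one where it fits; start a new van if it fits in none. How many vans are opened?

  1050 → van 1 (new)  [load 1050/1850]
  1200 → van 2 (new)  [load 1200/1850]
  450 → van 1  [load 1500/1850]
  200 → van 1  [load 1700/1850]
  600 → van 2  [load 1800/1850]
  450 → van 3 (new)  [load 450/1850]
  1050 → van 3  [load 1500/1850]
  300 → van 3  [load 1800/1850]
  350 → van 4 (new)  [load 350/1850]
4 vans opened.

4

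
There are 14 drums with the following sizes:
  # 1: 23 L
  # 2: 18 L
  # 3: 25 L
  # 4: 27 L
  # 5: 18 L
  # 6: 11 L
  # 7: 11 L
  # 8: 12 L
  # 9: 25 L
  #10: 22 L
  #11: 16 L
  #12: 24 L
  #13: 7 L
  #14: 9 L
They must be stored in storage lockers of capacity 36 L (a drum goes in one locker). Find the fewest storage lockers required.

Total = 27 + 25 + 25 + 24 + 23 + 22 + 18 + 18 + 16 + 12 + 11 + 11 + 9 + 7 = 248 L.
Lower bound: ⌈248/36⌉ = 7 storage lockers.
A packing using 8 storage lockers:
  locker 1: 27 + 9 = 36
  locker 2: 25 + 11 = 36
  locker 3: 25 + 11 = 36
  locker 4: 24 + 12 = 36
  locker 5: 23 + 7 = 30
  locker 6: 22 = 22
  locker 7: 18 + 18 = 36
  locker 8: 16 = 16
No arrangement into 7 storage lockers stays within capacity, so 8 is optimal.

8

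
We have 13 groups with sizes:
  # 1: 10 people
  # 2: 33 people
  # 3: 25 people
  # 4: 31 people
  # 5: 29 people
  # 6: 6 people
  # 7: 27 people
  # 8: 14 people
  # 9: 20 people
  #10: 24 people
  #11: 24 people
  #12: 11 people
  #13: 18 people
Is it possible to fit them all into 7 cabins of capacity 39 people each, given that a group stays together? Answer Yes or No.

Total = 272 people; ⌈272/39⌉ = 7.
8 groups each exceed half the capacity and cannot share a cabin, forcing at least 8 cabins.
At least 8 cabins are required, but only 7 are allowed.

No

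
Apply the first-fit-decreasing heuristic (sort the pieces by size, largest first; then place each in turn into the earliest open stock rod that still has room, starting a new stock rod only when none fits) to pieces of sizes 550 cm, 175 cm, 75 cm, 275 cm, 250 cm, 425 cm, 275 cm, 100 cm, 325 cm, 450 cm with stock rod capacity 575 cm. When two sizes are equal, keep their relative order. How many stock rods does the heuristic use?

6

Sorted descending: 550, 450, 425, 325, 275, 275, 250, 175, 100, 75.
  550 → stock rod 1 (new)  [load 550/575]
  450 → stock rod 2 (new)  [load 450/575]
  425 → stock rod 3 (new)  [load 425/575]
  325 → stock rod 4 (new)  [load 325/575]
  275 → stock rod 5 (new)  [load 275/575]
  275 → stock rod 5  [load 550/575]
  250 → stock rod 4  [load 575/575]
  175 → stock rod 6 (new)  [load 175/575]
  100 → stock rod 2  [load 550/575]
  75 → stock rod 3  [load 500/575]
6 stock rods opened.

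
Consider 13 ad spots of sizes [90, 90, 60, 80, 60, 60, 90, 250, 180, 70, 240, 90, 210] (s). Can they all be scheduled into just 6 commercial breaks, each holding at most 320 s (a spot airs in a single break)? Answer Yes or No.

A valid assignment using 6 commercial breaks:
  break 1: 250 + 70 = 320
  break 2: 240 + 80 = 320
  break 3: 210 + 90 = 300
  break 4: 180 + 90 = 270
  break 5: 90 + 90 + 60 + 60 = 300
  break 6: 60 = 60
Every load is within 320 s, so 6 commercial breaks suffice.

Yes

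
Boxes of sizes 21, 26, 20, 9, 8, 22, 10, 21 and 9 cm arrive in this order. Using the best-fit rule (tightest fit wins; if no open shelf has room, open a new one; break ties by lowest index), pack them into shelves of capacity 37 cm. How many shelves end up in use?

5

  21 → shelf 1 (new)  [load 21/37]
  26 → shelf 2 (new)  [load 26/37]
  20 → shelf 3 (new)  [load 20/37]
  9 → shelf 2  [load 35/37]
  8 → shelf 1  [load 29/37]
  22 → shelf 4 (new)  [load 22/37]
  10 → shelf 4  [load 32/37]
  21 → shelf 5 (new)  [load 21/37]
  9 → shelf 5  [load 30/37]
5 shelves opened.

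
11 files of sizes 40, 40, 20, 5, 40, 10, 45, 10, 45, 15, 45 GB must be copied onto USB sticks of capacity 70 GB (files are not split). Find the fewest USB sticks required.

Total = 45 + 45 + 45 + 40 + 40 + 40 + 20 + 15 + 10 + 10 + 5 = 315 GB.
Lower bound: ⌈315/70⌉ = 5 USB sticks.
Also, 6 files each exceed 35 GB, and no two of those can share a USB stick, so at least 6 USB sticks are needed.
A packing using 6 USB sticks:
  USB stick 1: 45 + 20 + 5 = 70
  USB stick 2: 45 + 15 + 10 = 70
  USB stick 3: 45 + 10 = 55
  USB stick 4: 40 = 40
  USB stick 5: 40 = 40
  USB stick 6: 40 = 40
This matches the lower bound, so 6 is optimal.

6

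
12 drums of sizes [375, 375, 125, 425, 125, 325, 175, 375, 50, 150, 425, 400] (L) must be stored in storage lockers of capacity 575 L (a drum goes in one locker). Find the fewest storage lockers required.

7

Total = 425 + 425 + 400 + 375 + 375 + 375 + 325 + 175 + 150 + 125 + 125 + 50 = 3325 L.
Lower bound: ⌈3325/575⌉ = 6 storage lockers.
Also, 7 drums each exceed 575/2 L, and no two of those can share a locker, so at least 7 storage lockers are needed.
A packing using 7 storage lockers:
  locker 1: 425 + 150 = 575
  locker 2: 425 + 125 = 550
  locker 3: 400 + 175 = 575
  locker 4: 375 + 125 + 50 = 550
  locker 5: 375 = 375
  locker 6: 375 = 375
  locker 7: 325 = 325
This matches the lower bound, so 7 is optimal.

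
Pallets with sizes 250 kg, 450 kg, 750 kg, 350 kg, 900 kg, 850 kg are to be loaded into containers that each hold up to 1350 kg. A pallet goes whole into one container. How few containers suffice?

3

Total = 900 + 850 + 750 + 450 + 350 + 250 = 3550 kg.
Lower bound: ⌈3550/1350⌉ = 3 containers.
A packing using 3 containers:
  container 1: 900 + 450 = 1350
  container 2: 850 + 350 = 1200
  container 3: 750 + 250 = 1000
This matches the lower bound, so 3 is optimal.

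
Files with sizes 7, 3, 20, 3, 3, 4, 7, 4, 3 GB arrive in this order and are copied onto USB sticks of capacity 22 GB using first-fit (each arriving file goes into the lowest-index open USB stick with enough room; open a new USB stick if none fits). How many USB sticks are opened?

3

  7 → USB stick 1 (new)  [load 7/22]
  3 → USB stick 1  [load 10/22]
  20 → USB stick 2 (new)  [load 20/22]
  3 → USB stick 1  [load 13/22]
  3 → USB stick 1  [load 16/22]
  4 → USB stick 1  [load 20/22]
  7 → USB stick 3 (new)  [load 7/22]
  4 → USB stick 3  [load 11/22]
  3 → USB stick 3  [load 14/22]
3 USB sticks opened.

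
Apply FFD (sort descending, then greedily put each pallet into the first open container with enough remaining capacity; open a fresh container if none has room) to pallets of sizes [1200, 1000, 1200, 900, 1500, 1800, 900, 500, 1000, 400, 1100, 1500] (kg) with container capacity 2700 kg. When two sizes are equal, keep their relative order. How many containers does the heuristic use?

Sorted descending: 1800, 1500, 1500, 1200, 1200, 1100, 1000, 1000, 900, 900, 500, 400.
  1800 → container 1 (new)  [load 1800/2700]
  1500 → container 2 (new)  [load 1500/2700]
  1500 → container 3 (new)  [load 1500/2700]
  1200 → container 2  [load 2700/2700]
  1200 → container 3  [load 2700/2700]
  1100 → container 4 (new)  [load 1100/2700]
  1000 → container 4  [load 2100/2700]
  1000 → container 5 (new)  [load 1000/2700]
  900 → container 1  [load 2700/2700]
  900 → container 5  [load 1900/2700]
  500 → container 4  [load 2600/2700]
  400 → container 5  [load 2300/2700]
5 containers opened.

5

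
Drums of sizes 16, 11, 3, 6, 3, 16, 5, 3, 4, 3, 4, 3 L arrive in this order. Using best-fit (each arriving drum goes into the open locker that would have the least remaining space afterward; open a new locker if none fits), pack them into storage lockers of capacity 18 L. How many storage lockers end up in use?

  16 → locker 1 (new)  [load 16/18]
  11 → locker 2 (new)  [load 11/18]
  3 → locker 2  [load 14/18]
  6 → locker 3 (new)  [load 6/18]
  3 → locker 2  [load 17/18]
  16 → locker 4 (new)  [load 16/18]
  5 → locker 3  [load 11/18]
  3 → locker 3  [load 14/18]
  4 → locker 3  [load 18/18]
  3 → locker 5 (new)  [load 3/18]
  4 → locker 5  [load 7/18]
  3 → locker 5  [load 10/18]
5 storage lockers opened.

5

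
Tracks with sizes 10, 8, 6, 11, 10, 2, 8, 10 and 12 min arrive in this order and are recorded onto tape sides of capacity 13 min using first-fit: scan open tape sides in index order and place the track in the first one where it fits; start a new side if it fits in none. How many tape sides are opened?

  10 → side 1 (new)  [load 10/13]
  8 → side 2 (new)  [load 8/13]
  6 → side 3 (new)  [load 6/13]
  11 → side 4 (new)  [load 11/13]
  10 → side 5 (new)  [load 10/13]
  2 → side 1  [load 12/13]
  8 → side 6 (new)  [load 8/13]
  10 → side 7 (new)  [load 10/13]
  12 → side 8 (new)  [load 12/13]
8 tape sides opened.

8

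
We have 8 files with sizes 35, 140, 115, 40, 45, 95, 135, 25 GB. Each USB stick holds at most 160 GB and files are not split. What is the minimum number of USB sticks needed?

Total = 140 + 135 + 115 + 95 + 45 + 40 + 35 + 25 = 630 GB.
Lower bound: ⌈630/160⌉ = 4 USB sticks.
A packing using 5 USB sticks:
  USB stick 1: 140 = 140
  USB stick 2: 135 + 25 = 160
  USB stick 3: 115 + 45 = 160
  USB stick 4: 95 + 40 = 135
  USB stick 5: 35 = 35
No arrangement into 4 USB sticks stays within capacity, so 5 is optimal.

5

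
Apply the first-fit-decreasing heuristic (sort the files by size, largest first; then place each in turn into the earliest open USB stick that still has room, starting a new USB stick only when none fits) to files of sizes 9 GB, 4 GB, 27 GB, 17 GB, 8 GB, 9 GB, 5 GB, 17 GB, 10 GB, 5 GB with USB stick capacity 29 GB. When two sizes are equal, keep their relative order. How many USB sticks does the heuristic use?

Sorted descending: 27, 17, 17, 10, 9, 9, 8, 5, 5, 4.
  27 → USB stick 1 (new)  [load 27/29]
  17 → USB stick 2 (new)  [load 17/29]
  17 → USB stick 3 (new)  [load 17/29]
  10 → USB stick 2  [load 27/29]
  9 → USB stick 3  [load 26/29]
  9 → USB stick 4 (new)  [load 9/29]
  8 → USB stick 4  [load 17/29]
  5 → USB stick 4  [load 22/29]
  5 → USB stick 4  [load 27/29]
  4 → USB stick 5 (new)  [load 4/29]
5 USB sticks opened.

5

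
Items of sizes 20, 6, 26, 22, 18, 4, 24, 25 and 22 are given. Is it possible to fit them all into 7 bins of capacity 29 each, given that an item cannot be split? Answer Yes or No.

A valid assignment using 7 bins:
  bin 1: 26 = 26
  bin 2: 25 + 4 = 29
  bin 3: 24 = 24
  bin 4: 22 + 6 = 28
  bin 5: 22 = 22
  bin 6: 20 = 20
  bin 7: 18 = 18
Every load is within 29, so 7 bins suffice.

Yes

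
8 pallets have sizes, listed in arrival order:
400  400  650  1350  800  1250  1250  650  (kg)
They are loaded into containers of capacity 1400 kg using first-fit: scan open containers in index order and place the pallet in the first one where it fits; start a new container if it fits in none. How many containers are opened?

6

  400 → container 1 (new)  [load 400/1400]
  400 → container 1  [load 800/1400]
  650 → container 2 (new)  [load 650/1400]
  1350 → container 3 (new)  [load 1350/1400]
  800 → container 4 (new)  [load 800/1400]
  1250 → container 5 (new)  [load 1250/1400]
  1250 → container 6 (new)  [load 1250/1400]
  650 → container 2  [load 1300/1400]
6 containers opened.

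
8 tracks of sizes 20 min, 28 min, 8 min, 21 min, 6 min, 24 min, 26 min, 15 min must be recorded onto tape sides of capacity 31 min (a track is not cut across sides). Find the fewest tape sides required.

6

Total = 28 + 26 + 24 + 21 + 20 + 15 + 8 + 6 = 148 min.
Lower bound: ⌈148/31⌉ = 5 tape sides.
A packing using 6 tape sides:
  side 1: 28 = 28
  side 2: 26 = 26
  side 3: 24 + 6 = 30
  side 4: 21 + 8 = 29
  side 5: 20 = 20
  side 6: 15 = 15
No arrangement into 5 tape sides stays within capacity, so 6 is optimal.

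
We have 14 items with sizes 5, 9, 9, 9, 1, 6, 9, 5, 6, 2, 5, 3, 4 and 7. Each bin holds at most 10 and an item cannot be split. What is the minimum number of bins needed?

9

Total = 9 + 9 + 9 + 9 + 7 + 6 + 6 + 5 + 5 + 5 + 4 + 3 + 2 + 1 = 80.
Lower bound: ⌈80/10⌉ = 8 bins.
A packing using 9 bins:
  bin 1: 9 + 1 = 10
  bin 2: 9 = 9
  bin 3: 9 = 9
  bin 4: 9 = 9
  bin 5: 7 + 3 = 10
  bin 6: 6 + 4 = 10
  bin 7: 6 + 2 = 8
  bin 8: 5 + 5 = 10
  bin 9: 5 = 5
No arrangement into 8 bins stays within capacity, so 9 is optimal.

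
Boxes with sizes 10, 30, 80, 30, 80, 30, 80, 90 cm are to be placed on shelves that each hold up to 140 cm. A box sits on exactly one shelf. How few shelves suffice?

Total = 90 + 80 + 80 + 80 + 30 + 30 + 30 + 10 = 430 cm.
Lower bound: ⌈430/140⌉ = 4 shelves.
A packing using 4 shelves:
  shelf 1: 90 + 30 + 10 = 130
  shelf 2: 80 + 30 + 30 = 140
  shelf 3: 80 = 80
  shelf 4: 80 = 80
This matches the lower bound, so 4 is optimal.

4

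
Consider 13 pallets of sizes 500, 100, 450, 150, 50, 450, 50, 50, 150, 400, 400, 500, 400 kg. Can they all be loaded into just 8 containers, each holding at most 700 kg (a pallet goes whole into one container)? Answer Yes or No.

A valid assignment using 7 containers:
  container 1: 500 + 150 + 50 = 700
  container 2: 500 + 150 + 50 = 700
  container 3: 450 + 100 + 50 = 600
  container 4: 450 = 450
  container 5: 400 = 400
  container 6: 400 = 400
  container 7: 400 = 400
That uses only 7 ≤ 8, so 8 containers are enough.

Yes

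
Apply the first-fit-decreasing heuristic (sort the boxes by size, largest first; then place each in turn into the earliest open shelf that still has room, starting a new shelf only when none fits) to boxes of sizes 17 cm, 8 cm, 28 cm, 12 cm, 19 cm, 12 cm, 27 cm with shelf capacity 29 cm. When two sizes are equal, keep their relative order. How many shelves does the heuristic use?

Sorted descending: 28, 27, 19, 17, 12, 12, 8.
  28 → shelf 1 (new)  [load 28/29]
  27 → shelf 2 (new)  [load 27/29]
  19 → shelf 3 (new)  [load 19/29]
  17 → shelf 4 (new)  [load 17/29]
  12 → shelf 4  [load 29/29]
  12 → shelf 5 (new)  [load 12/29]
  8 → shelf 3  [load 27/29]
5 shelves opened.

5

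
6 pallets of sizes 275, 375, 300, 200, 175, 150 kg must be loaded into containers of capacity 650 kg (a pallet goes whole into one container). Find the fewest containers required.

3

Total = 375 + 300 + 275 + 200 + 175 + 150 = 1475 kg.
Lower bound: ⌈1475/650⌉ = 3 containers.
A packing using 3 containers:
  container 1: 375 + 275 = 650
  container 2: 300 + 200 + 150 = 650
  container 3: 175 = 175
This matches the lower bound, so 3 is optimal.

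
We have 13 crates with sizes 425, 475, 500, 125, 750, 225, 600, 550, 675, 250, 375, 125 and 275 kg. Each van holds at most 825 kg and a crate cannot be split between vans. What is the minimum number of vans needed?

Total = 750 + 675 + 600 + 550 + 500 + 475 + 425 + 375 + 275 + 250 + 225 + 125 + 125 = 5350 kg.
Lower bound: ⌈5350/825⌉ = 7 vans.
A packing using 7 vans:
  van 1: 750 = 750
  van 2: 675 + 125 = 800
  van 3: 600 + 225 = 825
  van 4: 550 + 275 = 825
  van 5: 500 + 250 = 750
  van 6: 475 + 125 = 600
  van 7: 425 + 375 = 800
This matches the lower bound, so 7 is optimal.

7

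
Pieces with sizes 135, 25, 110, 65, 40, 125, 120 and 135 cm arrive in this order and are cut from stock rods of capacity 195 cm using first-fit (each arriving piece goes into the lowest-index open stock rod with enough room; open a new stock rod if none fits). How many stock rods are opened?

5

  135 → stock rod 1 (new)  [load 135/195]
  25 → stock rod 1  [load 160/195]
  110 → stock rod 2 (new)  [load 110/195]
  65 → stock rod 2  [load 175/195]
  40 → stock rod 3 (new)  [load 40/195]
  125 → stock rod 3  [load 165/195]
  120 → stock rod 4 (new)  [load 120/195]
  135 → stock rod 5 (new)  [load 135/195]
5 stock rods opened.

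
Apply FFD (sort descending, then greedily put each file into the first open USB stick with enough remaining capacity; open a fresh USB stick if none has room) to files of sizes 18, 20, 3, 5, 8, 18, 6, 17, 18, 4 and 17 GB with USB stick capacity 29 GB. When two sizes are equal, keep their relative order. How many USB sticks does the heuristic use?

Sorted descending: 20, 18, 18, 18, 17, 17, 8, 6, 5, 4, 3.
  20 → USB stick 1 (new)  [load 20/29]
  18 → USB stick 2 (new)  [load 18/29]
  18 → USB stick 3 (new)  [load 18/29]
  18 → USB stick 4 (new)  [load 18/29]
  17 → USB stick 5 (new)  [load 17/29]
  17 → USB stick 6 (new)  [load 17/29]
  8 → USB stick 1  [load 28/29]
  6 → USB stick 2  [load 24/29]
  5 → USB stick 2  [load 29/29]
  4 → USB stick 3  [load 22/29]
  3 → USB stick 3  [load 25/29]
6 USB sticks opened.

6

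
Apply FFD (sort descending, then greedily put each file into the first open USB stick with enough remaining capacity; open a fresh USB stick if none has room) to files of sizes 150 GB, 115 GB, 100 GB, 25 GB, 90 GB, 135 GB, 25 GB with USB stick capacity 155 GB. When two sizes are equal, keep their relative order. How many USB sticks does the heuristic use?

5

Sorted descending: 150, 135, 115, 100, 90, 25, 25.
  150 → USB stick 1 (new)  [load 150/155]
  135 → USB stick 2 (new)  [load 135/155]
  115 → USB stick 3 (new)  [load 115/155]
  100 → USB stick 4 (new)  [load 100/155]
  90 → USB stick 5 (new)  [load 90/155]
  25 → USB stick 3  [load 140/155]
  25 → USB stick 4  [load 125/155]
5 USB sticks opened.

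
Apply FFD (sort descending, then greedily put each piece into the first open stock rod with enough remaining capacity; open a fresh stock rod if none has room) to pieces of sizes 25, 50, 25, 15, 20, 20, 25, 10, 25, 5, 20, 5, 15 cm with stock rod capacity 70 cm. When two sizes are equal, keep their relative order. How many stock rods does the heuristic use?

Sorted descending: 50, 25, 25, 25, 25, 20, 20, 20, 15, 15, 10, 5, 5.
  50 → stock rod 1 (new)  [load 50/70]
  25 → stock rod 2 (new)  [load 25/70]
  25 → stock rod 2  [load 50/70]
  25 → stock rod 3 (new)  [load 25/70]
  25 → stock rod 3  [load 50/70]
  20 → stock rod 1  [load 70/70]
  20 → stock rod 2  [load 70/70]
  20 → stock rod 3  [load 70/70]
  15 → stock rod 4 (new)  [load 15/70]
  15 → stock rod 4  [load 30/70]
  10 → stock rod 4  [load 40/70]
  5 → stock rod 4  [load 45/70]
  5 → stock rod 4  [load 50/70]
4 stock rods opened.

4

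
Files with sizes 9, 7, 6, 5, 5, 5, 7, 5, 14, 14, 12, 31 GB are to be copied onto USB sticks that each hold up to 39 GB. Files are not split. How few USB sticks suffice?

Total = 31 + 14 + 14 + 12 + 9 + 7 + 7 + 6 + 5 + 5 + 5 + 5 = 120 GB.
Lower bound: ⌈120/39⌉ = 4 USB sticks.
A packing using 4 USB sticks:
  USB stick 1: 31 + 7 = 38
  USB stick 2: 14 + 14 + 9 = 37
  USB stick 3: 12 + 7 + 6 + 5 + 5 = 35
  USB stick 4: 5 + 5 = 10
This matches the lower bound, so 4 is optimal.

4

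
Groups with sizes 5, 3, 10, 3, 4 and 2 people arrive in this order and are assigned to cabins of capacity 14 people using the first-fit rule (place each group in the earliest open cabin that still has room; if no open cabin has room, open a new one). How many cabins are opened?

  5 → cabin 1 (new)  [load 5/14]
  3 → cabin 1  [load 8/14]
  10 → cabin 2 (new)  [load 10/14]
  3 → cabin 1  [load 11/14]
  4 → cabin 2  [load 14/14]
  2 → cabin 1  [load 13/14]
2 cabins opened.

2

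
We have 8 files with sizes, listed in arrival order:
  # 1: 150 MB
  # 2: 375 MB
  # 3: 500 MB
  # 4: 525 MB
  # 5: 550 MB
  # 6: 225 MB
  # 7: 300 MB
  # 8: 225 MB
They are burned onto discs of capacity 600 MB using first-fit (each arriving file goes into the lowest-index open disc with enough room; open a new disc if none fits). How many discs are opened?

  150 → disc 1 (new)  [load 150/600]
  375 → disc 1  [load 525/600]
  500 → disc 2 (new)  [load 500/600]
  525 → disc 3 (new)  [load 525/600]
  550 → disc 4 (new)  [load 550/600]
  225 → disc 5 (new)  [load 225/600]
  300 → disc 5  [load 525/600]
  225 → disc 6 (new)  [load 225/600]
6 discs opened.

6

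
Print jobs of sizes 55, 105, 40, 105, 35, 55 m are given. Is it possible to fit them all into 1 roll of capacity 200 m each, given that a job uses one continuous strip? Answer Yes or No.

No

Total = 395 m; ⌈395/200⌉ = 2.
At least 2 paper rolls are required, but only 1 is allowed.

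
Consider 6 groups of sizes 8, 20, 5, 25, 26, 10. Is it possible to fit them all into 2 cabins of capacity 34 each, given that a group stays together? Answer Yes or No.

Total = 94; ⌈94/34⌉ = 3.
At least 3 cabins are required, but only 2 are allowed.

No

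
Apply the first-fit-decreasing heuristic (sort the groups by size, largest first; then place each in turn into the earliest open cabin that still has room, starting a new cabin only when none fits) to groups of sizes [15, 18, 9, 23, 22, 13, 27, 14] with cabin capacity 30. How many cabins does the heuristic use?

Sorted descending: 27, 23, 22, 18, 15, 14, 13, 9.
  27 → cabin 1 (new)  [load 27/30]
  23 → cabin 2 (new)  [load 23/30]
  22 → cabin 3 (new)  [load 22/30]
  18 → cabin 4 (new)  [load 18/30]
  15 → cabin 5 (new)  [load 15/30]
  14 → cabin 5  [load 29/30]
  13 → cabin 6 (new)  [load 13/30]
  9 → cabin 4  [load 27/30]
6 cabins opened.

6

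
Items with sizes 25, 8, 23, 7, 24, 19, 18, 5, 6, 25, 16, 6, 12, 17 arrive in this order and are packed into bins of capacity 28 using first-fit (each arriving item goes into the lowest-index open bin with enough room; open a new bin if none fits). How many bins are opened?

9

  25 → bin 1 (new)  [load 25/28]
  8 → bin 2 (new)  [load 8/28]
  23 → bin 3 (new)  [load 23/28]
  7 → bin 2  [load 15/28]
  24 → bin 4 (new)  [load 24/28]
  19 → bin 5 (new)  [load 19/28]
  18 → bin 6 (new)  [load 18/28]
  5 → bin 2  [load 20/28]
  6 → bin 2  [load 26/28]
  25 → bin 7 (new)  [load 25/28]
  16 → bin 8 (new)  [load 16/28]
  6 → bin 5  [load 25/28]
  12 → bin 8  [load 28/28]
  17 → bin 9 (new)  [load 17/28]
9 bins opened.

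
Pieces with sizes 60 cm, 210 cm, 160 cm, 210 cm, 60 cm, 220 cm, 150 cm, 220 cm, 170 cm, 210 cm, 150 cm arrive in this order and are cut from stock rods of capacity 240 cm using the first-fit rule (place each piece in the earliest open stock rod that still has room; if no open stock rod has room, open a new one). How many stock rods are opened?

9

  60 → stock rod 1 (new)  [load 60/240]
  210 → stock rod 2 (new)  [load 210/240]
  160 → stock rod 1  [load 220/240]
  210 → stock rod 3 (new)  [load 210/240]
  60 → stock rod 4 (new)  [load 60/240]
  220 → stock rod 5 (new)  [load 220/240]
  150 → stock rod 4  [load 210/240]
  220 → stock rod 6 (new)  [load 220/240]
  170 → stock rod 7 (new)  [load 170/240]
  210 → stock rod 8 (new)  [load 210/240]
  150 → stock rod 9 (new)  [load 150/240]
9 stock rods opened.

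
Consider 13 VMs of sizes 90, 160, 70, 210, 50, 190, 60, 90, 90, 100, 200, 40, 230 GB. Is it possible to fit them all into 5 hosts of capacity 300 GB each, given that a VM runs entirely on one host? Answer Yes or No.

No

Total = 1580 GB; ⌈1580/300⌉ = 6.
At least 6 hosts are required, but only 5 are allowed.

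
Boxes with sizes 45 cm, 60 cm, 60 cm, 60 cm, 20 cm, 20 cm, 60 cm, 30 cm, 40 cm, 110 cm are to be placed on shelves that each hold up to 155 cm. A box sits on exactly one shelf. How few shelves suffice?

Total = 110 + 60 + 60 + 60 + 60 + 45 + 40 + 30 + 20 + 20 = 505 cm.
Lower bound: ⌈505/155⌉ = 4 shelves.
A packing using 4 shelves:
  shelf 1: 110 + 45 = 155
  shelf 2: 60 + 60 + 30 = 150
  shelf 3: 60 + 60 + 20 = 140
  shelf 4: 40 + 20 = 60
This matches the lower bound, so 4 is optimal.

4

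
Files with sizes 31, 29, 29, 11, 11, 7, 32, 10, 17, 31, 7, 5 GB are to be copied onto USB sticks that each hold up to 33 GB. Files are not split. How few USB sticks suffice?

Total = 32 + 31 + 31 + 29 + 29 + 17 + 11 + 11 + 10 + 7 + 7 + 5 = 220 GB.
Lower bound: ⌈220/33⌉ = 7 USB sticks.
A packing using 8 USB sticks:
  USB stick 1: 32 = 32
  USB stick 2: 31 = 31
  USB stick 3: 31 = 31
  USB stick 4: 29 = 29
  USB stick 5: 29 = 29
  USB stick 6: 17 + 11 + 5 = 33
  USB stick 7: 11 + 10 + 7 = 28
  USB stick 8: 7 = 7
No arrangement into 7 USB sticks stays within capacity, so 8 is optimal.

8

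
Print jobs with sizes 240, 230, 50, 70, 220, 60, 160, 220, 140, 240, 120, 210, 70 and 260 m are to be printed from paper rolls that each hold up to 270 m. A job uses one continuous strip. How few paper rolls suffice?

Total = 260 + 240 + 240 + 230 + 220 + 220 + 210 + 160 + 140 + 120 + 70 + 70 + 60 + 50 = 2290 m.
Lower bound: ⌈2290/270⌉ = 9 paper rolls.
A packing using 10 paper rolls:
  roll 1: 260 = 260
  roll 2: 240 = 240
  roll 3: 240 = 240
  roll 4: 230 = 230
  roll 5: 220 + 50 = 270
  roll 6: 220 = 220
  roll 7: 210 + 60 = 270
  roll 8: 160 + 70 = 230
  roll 9: 140 + 120 = 260
  roll 10: 70 = 70
No arrangement into 9 paper rolls stays within capacity, so 10 is optimal.

10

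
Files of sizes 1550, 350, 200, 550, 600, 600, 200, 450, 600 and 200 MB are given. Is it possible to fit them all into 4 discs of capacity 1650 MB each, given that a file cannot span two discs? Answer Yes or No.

A valid assignment using 4 discs:
  disc 1: 1550 = 1550
  disc 2: 600 + 600 + 450 = 1650
  disc 3: 600 + 550 + 350 = 1500
  disc 4: 200 + 200 + 200 = 600
Every load is within 1650 MB, so 4 discs suffice.

Yes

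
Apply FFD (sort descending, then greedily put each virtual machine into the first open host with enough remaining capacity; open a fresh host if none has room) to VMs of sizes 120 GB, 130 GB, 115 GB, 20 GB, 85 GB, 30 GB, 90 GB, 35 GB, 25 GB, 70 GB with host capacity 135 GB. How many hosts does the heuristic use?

6

Sorted descending: 130, 120, 115, 90, 85, 70, 35, 30, 25, 20.
  130 → host 1 (new)  [load 130/135]
  120 → host 2 (new)  [load 120/135]
  115 → host 3 (new)  [load 115/135]
  90 → host 4 (new)  [load 90/135]
  85 → host 5 (new)  [load 85/135]
  70 → host 6 (new)  [load 70/135]
  35 → host 4  [load 125/135]
  30 → host 5  [load 115/135]
  25 → host 6  [load 95/135]
  20 → host 3  [load 135/135]
6 hosts opened.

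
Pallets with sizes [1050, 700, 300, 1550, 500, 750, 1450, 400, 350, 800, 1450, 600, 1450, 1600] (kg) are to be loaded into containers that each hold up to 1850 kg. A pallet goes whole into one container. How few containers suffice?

Total = 1600 + 1550 + 1450 + 1450 + 1450 + 1050 + 800 + 750 + 700 + 600 + 500 + 400 + 350 + 300 = 12950 kg.
Lower bound: ⌈12950/1850⌉ = 7 containers.
A packing using 8 containers:
  container 1: 1600 = 1600
  container 2: 1550 + 300 = 1850
  container 3: 1450 + 400 = 1850
  container 4: 1450 + 350 = 1800
  container 5: 1450 = 1450
  container 6: 1050 + 800 = 1850
  container 7: 750 + 700 = 1450
  container 8: 600 + 500 = 1100
No arrangement into 7 containers stays within capacity, so 8 is optimal.

8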